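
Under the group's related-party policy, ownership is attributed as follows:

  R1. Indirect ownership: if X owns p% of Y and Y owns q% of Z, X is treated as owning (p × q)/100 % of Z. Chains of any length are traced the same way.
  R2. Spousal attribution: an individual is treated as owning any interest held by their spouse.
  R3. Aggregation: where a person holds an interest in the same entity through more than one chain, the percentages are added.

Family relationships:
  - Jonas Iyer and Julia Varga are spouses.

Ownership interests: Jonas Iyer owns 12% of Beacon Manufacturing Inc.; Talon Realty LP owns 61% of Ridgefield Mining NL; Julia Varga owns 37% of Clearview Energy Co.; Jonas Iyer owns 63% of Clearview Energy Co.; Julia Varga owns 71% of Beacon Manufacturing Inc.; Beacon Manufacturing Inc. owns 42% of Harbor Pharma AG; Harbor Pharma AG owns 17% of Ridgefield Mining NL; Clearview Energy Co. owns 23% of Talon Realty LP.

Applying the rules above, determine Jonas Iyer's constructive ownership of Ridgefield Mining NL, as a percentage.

By spousal attribution (R2), Jonas Iyer is treated as also owning Julia Varga's interest in Clearview Energy Co, giving 63% + 37% = 100%.
By spousal attribution (R2), Jonas Iyer is treated as also owning Julia Varga's interest in Beacon Manufacturing Inc, giving 12% + 71% = 83%.
Chain via Clearview Energy Co. → Talon Realty LP (R1): 100% × 23% × 61% = 14.03% of Ridgefield Mining NL.
Chain via Beacon Manufacturing Inc. → Harbor Pharma AG (R1): 83% × 42% × 17% = 5.9262% of Ridgefield Mining NL.
Aggregating (R3): 14.03% + 5.9262% = 19.9562%.

19.9562%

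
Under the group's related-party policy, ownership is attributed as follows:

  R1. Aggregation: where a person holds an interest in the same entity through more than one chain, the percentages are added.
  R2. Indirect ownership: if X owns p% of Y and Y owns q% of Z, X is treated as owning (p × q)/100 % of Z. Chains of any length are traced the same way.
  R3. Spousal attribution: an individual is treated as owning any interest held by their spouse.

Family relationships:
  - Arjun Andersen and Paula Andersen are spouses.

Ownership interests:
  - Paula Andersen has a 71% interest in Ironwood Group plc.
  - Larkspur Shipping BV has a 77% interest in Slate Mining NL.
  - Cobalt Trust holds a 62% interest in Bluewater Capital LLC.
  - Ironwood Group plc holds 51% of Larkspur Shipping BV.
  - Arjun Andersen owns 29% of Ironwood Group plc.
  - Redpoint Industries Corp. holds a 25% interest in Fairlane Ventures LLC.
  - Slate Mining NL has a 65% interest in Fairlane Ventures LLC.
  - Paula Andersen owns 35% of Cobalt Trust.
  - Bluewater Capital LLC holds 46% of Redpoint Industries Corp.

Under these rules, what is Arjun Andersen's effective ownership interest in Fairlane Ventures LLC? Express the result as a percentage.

28.021%

By spousal attribution (R3), Arjun Andersen is treated as also owning Paula Andersen's interest in Ironwood Group plc, giving 29% + 71% = 100%.
By spousal attribution (R3), Arjun Andersen is treated as owning Paula Andersen's 35% interest in Cobalt Trust.
Chain via Ironwood Group plc → Larkspur Shipping BV → Slate Mining NL (R2): 100% × 51% × 77% × 65% = 25.5255% of Fairlane Ventures LLC.
Chain via Cobalt Trust → Bluewater Capital LLC → Redpoint Industries Corp. (R2): 35% × 62% × 46% × 25% = 2.4955% of Fairlane Ventures LLC.
Aggregating (R1): 25.5255% + 2.4955% = 28.021%.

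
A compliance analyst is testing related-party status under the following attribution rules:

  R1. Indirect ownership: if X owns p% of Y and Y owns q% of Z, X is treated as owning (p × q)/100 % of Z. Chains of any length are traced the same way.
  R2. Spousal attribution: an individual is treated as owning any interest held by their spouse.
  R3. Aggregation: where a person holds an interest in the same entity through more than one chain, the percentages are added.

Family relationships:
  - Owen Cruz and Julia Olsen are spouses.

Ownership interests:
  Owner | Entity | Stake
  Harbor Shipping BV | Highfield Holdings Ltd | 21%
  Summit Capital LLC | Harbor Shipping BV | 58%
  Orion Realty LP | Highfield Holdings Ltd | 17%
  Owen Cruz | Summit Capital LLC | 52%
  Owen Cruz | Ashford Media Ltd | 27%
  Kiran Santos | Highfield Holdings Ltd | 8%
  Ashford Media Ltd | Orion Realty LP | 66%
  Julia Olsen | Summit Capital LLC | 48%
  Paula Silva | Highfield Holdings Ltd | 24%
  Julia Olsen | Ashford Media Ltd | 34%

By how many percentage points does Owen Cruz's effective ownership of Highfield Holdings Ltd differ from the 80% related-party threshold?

60.9758

By spousal attribution (R2), Owen Cruz is treated as also owning Julia Olsen's interest in Ashford Media Ltd, giving 27% + 34% = 61%.
By spousal attribution (R2), Owen Cruz is treated as also owning Julia Olsen's interest in Summit Capital LLC, giving 52% + 48% = 100%.
Chain via Ashford Media Ltd → Orion Realty LP (R1): 61% × 66% × 17% = 6.8442% of Highfield Holdings Ltd.
Chain via Summit Capital LLC → Harbor Shipping BV (R1): 100% × 58% × 21% = 12.18% of Highfield Holdings Ltd.
Aggregating (R3): 6.8442% + 12.18% = 19.0242%.
19.0242% falls short of the 80% threshold by 60.9758 percentage points.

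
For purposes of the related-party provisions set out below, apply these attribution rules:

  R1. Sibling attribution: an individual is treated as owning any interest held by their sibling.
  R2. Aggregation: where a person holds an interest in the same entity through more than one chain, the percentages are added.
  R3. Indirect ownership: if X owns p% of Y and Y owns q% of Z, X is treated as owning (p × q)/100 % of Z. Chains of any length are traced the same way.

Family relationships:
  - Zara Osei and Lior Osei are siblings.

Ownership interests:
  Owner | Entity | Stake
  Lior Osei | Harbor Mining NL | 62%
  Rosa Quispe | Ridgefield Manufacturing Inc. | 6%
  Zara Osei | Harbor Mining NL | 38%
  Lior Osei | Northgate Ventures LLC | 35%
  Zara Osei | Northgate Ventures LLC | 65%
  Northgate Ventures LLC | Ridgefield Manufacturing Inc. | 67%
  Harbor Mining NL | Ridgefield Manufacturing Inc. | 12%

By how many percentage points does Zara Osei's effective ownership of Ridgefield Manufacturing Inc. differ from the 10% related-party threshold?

69

By sibling attribution (R1), Zara Osei is treated as also owning Lior Osei's interest in Northgate Ventures LLC, giving 65% + 35% = 100%.
By sibling attribution (R1), Zara Osei is treated as also owning Lior Osei's interest in Harbor Mining NL, giving 38% + 62% = 100%.
Chain via Northgate Ventures LLC (R3): 100% × 67% = 67% of Ridgefield Manufacturing Inc.
Chain via Harbor Mining NL (R3): 100% × 12% = 12% of Ridgefield Manufacturing Inc.
Aggregating (R2): 67% + 12% = 79%.
79% exceeds the 10% threshold by 69 percentage points.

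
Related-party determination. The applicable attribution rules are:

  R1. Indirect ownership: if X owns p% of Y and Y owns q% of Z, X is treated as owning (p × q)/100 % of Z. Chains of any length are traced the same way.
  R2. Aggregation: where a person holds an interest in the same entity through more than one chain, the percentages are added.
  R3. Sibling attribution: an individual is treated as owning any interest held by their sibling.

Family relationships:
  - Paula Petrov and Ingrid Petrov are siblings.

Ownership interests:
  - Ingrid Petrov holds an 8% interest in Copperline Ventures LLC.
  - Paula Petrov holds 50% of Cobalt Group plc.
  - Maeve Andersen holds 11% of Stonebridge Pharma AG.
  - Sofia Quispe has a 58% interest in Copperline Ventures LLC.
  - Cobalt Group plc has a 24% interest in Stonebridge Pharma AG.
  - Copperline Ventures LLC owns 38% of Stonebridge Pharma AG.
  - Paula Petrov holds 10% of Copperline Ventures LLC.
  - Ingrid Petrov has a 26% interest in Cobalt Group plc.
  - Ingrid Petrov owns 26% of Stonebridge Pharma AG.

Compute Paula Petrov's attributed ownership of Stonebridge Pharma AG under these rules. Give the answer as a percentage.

51.08%

By sibling attribution (R3), Paula Petrov is treated as also owning Ingrid Petrov's interest in Cobalt Group plc, giving 50% + 26% = 76%.
By sibling attribution (R3), Paula Petrov is treated as also owning Ingrid Petrov's interest in Copperline Ventures LLC, giving 10% + 8% = 18%.
By sibling attribution (R3), Paula Petrov is treated as owning Ingrid Petrov's 26% interest in Stonebridge Pharma AG.
Chain via Cobalt Group plc (R1): 76% × 24% = 18.24% of Stonebridge Pharma AG.
Chain via Copperline Ventures LLC (R1): 18% × 38% = 6.84% of Stonebridge Pharma AG.
Direct interest in Stonebridge Pharma AG: 26%.
Aggregating (R2): 18.24% + 6.84% + 26% = 51.08%.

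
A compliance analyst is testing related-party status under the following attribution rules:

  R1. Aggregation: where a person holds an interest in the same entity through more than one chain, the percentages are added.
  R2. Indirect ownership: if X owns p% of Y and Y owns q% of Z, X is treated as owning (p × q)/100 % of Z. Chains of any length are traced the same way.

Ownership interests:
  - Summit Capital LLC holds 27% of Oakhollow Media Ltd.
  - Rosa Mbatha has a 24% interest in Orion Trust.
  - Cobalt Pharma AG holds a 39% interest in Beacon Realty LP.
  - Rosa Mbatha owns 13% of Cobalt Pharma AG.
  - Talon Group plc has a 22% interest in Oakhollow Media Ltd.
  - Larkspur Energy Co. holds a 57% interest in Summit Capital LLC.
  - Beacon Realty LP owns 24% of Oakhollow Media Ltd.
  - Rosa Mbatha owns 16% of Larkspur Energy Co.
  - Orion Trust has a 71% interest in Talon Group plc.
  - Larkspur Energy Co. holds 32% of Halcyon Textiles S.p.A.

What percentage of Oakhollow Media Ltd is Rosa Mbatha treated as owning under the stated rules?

Chain via Cobalt Pharma AG → Beacon Realty LP (R2): 13% × 39% × 24% = 1.2168% of Oakhollow Media Ltd.
Chain via Larkspur Energy Co. → Summit Capital LLC (R2): 16% × 57% × 27% = 2.4624% of Oakhollow Media Ltd.
Chain via Orion Trust → Talon Group plc (R2): 24% × 71% × 22% = 3.7488% of Oakhollow Media Ltd.
Aggregating (R1): 1.2168% + 2.4624% + 3.7488% = 7.428%.

7.428%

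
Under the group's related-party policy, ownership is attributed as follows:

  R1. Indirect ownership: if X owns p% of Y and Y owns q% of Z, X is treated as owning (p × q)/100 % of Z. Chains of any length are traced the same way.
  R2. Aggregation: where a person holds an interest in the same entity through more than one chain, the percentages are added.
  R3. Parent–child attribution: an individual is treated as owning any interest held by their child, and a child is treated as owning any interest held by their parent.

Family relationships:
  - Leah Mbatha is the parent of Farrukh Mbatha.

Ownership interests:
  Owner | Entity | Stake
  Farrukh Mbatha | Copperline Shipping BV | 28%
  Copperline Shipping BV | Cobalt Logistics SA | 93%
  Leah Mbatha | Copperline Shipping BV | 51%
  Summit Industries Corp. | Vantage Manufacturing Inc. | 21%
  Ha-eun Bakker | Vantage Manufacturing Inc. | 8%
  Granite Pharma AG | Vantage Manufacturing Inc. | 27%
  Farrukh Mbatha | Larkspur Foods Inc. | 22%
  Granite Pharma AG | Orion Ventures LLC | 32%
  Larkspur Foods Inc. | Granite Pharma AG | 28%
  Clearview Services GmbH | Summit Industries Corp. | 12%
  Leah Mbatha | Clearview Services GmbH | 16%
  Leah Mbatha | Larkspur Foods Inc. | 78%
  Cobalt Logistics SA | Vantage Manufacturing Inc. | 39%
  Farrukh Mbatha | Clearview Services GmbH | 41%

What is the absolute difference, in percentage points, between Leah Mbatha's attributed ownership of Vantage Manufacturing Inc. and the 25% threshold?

12.6497

By parent–child attribution (R3), Leah Mbatha is treated as also owning Farrukh Mbatha's interest in Larkspur Foods Inc, giving 78% + 22% = 100%.
By parent–child attribution (R3), Leah Mbatha is treated as also owning Farrukh Mbatha's interest in Copperline Shipping BV, giving 51% + 28% = 79%.
By parent–child attribution (R3), Leah Mbatha is treated as also owning Farrukh Mbatha's interest in Clearview Services GmbH, giving 16% + 41% = 57%.
Chain via Larkspur Foods Inc. → Granite Pharma AG (R1): 100% × 28% × 27% = 7.56% of Vantage Manufacturing Inc.
Chain via Copperline Shipping BV → Cobalt Logistics SA (R1): 79% × 93% × 39% = 28.6533% of Vantage Manufacturing Inc.
Chain via Clearview Services GmbH → Summit Industries Corp. (R1): 57% × 12% × 21% = 1.4364% of Vantage Manufacturing Inc.
Aggregating (R2): 7.56% + 28.6533% + 1.4364% = 37.6497%.
37.6497% exceeds the 25% threshold by 12.6497 percentage points.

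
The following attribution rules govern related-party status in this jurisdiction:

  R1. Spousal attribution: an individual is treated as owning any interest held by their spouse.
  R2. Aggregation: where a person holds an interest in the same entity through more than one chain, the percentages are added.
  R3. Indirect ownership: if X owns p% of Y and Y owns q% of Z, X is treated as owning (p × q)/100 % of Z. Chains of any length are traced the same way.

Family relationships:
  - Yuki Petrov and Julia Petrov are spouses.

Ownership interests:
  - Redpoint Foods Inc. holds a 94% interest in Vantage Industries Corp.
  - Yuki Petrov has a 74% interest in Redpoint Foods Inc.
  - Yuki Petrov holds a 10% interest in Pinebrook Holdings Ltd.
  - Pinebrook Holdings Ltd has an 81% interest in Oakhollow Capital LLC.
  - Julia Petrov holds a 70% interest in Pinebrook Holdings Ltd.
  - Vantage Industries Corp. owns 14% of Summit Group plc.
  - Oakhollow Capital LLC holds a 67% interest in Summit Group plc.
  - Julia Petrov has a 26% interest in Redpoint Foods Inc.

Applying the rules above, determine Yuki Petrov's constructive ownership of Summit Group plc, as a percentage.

56.576%

By spousal attribution (R1), Yuki Petrov is treated as also owning Julia Petrov's interest in Redpoint Foods Inc, giving 74% + 26% = 100%.
By spousal attribution (R1), Yuki Petrov is treated as also owning Julia Petrov's interest in Pinebrook Holdings Ltd, giving 10% + 70% = 80%.
Chain via Redpoint Foods Inc. → Vantage Industries Corp. (R3): 100% × 94% × 14% = 13.16% of Summit Group plc.
Chain via Pinebrook Holdings Ltd → Oakhollow Capital LLC (R3): 80% × 81% × 67% = 43.416% of Summit Group plc.
Aggregating (R2): 13.16% + 43.416% = 56.576%.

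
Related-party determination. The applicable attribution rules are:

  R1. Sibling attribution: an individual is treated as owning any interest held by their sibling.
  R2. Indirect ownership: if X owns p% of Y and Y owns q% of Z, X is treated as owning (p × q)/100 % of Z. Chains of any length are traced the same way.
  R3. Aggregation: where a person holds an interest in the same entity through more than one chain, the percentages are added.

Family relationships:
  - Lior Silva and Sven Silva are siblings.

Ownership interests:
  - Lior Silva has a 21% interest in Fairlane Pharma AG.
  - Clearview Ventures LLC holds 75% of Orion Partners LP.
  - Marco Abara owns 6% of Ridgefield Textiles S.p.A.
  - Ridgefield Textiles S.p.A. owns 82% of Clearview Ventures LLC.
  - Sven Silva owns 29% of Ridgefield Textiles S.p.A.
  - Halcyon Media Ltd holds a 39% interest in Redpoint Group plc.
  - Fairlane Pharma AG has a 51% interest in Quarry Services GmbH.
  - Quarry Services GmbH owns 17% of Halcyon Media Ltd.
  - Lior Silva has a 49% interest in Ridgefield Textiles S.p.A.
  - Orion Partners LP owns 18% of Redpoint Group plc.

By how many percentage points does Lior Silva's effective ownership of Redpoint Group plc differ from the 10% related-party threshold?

0.655327

By sibling attribution (R1), Lior Silva is treated as also owning Sven Silva's interest in Ridgefield Textiles S.p.A, giving 49% + 29% = 78%.
Chain via Fairlane Pharma AG → Quarry Services GmbH → Halcyon Media Ltd (R2): 21% × 51% × 17% × 39% = 0.710073% of Redpoint Group plc.
Chain via Ridgefield Textiles S.p.A. → Clearview Ventures LLC → Orion Partners LP (R2): 78% × 82% × 75% × 18% = 8.6346% of Redpoint Group plc.
Aggregating (R3): 0.710073% + 8.6346% = 9.344673%.
9.344673% falls short of the 10% threshold by 0.655327 percentage points.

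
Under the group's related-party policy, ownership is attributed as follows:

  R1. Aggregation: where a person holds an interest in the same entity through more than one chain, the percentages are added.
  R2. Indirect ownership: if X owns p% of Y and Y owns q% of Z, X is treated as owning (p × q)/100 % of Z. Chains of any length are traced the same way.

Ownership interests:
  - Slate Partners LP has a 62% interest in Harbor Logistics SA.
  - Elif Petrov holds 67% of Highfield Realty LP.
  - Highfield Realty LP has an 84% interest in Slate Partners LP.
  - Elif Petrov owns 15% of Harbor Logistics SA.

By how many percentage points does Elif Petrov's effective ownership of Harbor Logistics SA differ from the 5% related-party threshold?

44.8936

Chain via Highfield Realty LP → Slate Partners LP (R2): 67% × 84% × 62% = 34.8936% of Harbor Logistics SA.
Direct interest in Harbor Logistics SA: 15%.
Aggregating (R1): 34.8936% + 15% = 49.8936%.
49.8936% exceeds the 5% threshold by 44.8936 percentage points.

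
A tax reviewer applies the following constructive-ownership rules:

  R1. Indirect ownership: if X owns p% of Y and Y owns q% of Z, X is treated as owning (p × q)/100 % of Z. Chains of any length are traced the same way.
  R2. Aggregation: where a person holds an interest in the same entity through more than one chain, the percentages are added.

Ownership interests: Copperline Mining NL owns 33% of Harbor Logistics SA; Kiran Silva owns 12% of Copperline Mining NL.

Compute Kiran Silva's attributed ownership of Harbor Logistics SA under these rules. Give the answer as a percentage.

Chain via Copperline Mining NL (R1): 12% × 33% = 3.96% of Harbor Logistics SA.

3.96%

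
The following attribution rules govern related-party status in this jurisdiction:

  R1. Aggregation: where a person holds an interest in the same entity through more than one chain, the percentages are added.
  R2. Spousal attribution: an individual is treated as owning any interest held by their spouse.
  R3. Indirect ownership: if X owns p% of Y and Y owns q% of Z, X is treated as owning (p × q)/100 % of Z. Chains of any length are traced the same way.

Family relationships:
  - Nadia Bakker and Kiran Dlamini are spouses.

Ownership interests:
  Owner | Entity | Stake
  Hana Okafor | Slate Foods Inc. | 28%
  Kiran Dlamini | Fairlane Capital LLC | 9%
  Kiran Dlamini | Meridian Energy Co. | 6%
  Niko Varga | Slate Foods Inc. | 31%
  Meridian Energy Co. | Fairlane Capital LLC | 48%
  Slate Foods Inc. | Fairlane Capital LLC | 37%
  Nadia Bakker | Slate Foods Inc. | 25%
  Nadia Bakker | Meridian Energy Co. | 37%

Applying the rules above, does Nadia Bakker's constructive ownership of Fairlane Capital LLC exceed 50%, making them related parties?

By spousal attribution (R2), Nadia Bakker is treated as also owning Kiran Dlamini's interest in Meridian Energy Co, giving 37% + 6% = 43%.
By spousal attribution (R2), Nadia Bakker is treated as owning Kiran Dlamini's 9% interest in Fairlane Capital LLC.
Chain via Slate Foods Inc. (R3): 25% × 37% = 9.25% of Fairlane Capital LLC.
Chain via Meridian Energy Co. (R3): 43% × 48% = 20.64% of Fairlane Capital LLC.
Direct interest in Fairlane Capital LLC: 9%.
Aggregating (R1): 9.25% + 20.64% + 9% = 38.89%.
38.89% does not exceed the 50% threshold, so Nadia is not a related party to Fairlane Capital LLC.

No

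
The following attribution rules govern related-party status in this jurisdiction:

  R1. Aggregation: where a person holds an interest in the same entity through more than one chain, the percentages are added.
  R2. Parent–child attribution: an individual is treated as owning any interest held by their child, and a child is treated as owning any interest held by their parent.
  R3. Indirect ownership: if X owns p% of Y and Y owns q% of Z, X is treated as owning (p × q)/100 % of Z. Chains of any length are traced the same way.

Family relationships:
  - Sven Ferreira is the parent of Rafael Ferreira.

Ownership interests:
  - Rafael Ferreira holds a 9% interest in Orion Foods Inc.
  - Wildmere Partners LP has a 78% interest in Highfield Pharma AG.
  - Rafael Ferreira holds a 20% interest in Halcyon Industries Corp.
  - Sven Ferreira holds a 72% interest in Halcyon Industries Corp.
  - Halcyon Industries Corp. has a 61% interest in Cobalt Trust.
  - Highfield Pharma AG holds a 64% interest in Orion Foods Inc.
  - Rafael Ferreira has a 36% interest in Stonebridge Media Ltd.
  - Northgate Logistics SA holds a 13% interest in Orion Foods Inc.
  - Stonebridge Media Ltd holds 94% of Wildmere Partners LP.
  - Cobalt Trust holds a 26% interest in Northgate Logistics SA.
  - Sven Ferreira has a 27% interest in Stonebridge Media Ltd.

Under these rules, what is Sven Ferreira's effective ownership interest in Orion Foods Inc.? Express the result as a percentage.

40.45948%

By parent–child attribution (R2), Sven Ferreira is treated as also owning Rafael Ferreira's interest in Stonebridge Media Ltd, giving 27% + 36% = 63%.
By parent–child attribution (R2), Sven Ferreira is treated as also owning Rafael Ferreira's interest in Halcyon Industries Corp, giving 72% + 20% = 92%.
By parent–child attribution (R2), Sven Ferreira is treated as owning Rafael Ferreira's 9% interest in Orion Foods Inc.
Chain via Stonebridge Media Ltd → Wildmere Partners LP → Highfield Pharma AG (R3): 63% × 94% × 78% × 64% = 29.562624% of Orion Foods Inc.
Chain via Halcyon Industries Corp. → Cobalt Trust → Northgate Logistics SA (R3): 92% × 61% × 26% × 13% = 1.896856% of Orion Foods Inc.
Direct interest in Orion Foods Inc: 9%.
Aggregating (R1): 29.562624% + 1.896856% + 9% = 40.45948%.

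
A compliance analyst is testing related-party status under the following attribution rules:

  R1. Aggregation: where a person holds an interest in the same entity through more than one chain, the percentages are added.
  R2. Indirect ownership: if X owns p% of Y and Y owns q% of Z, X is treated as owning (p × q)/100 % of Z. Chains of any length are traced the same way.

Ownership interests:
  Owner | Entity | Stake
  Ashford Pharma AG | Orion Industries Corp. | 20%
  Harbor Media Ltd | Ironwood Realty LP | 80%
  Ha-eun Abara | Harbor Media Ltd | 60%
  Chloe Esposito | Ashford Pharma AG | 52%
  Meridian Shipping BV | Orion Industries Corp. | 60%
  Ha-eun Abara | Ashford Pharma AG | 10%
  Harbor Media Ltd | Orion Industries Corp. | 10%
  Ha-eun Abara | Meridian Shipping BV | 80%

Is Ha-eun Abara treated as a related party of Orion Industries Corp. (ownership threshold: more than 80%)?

Chain via Meridian Shipping BV (R2): 80% × 60% = 48% of Orion Industries Corp.
Chain via Harbor Media Ltd (R2): 60% × 10% = 6% of Orion Industries Corp.
Chain via Ashford Pharma AG (R2): 10% × 20% = 2% of Orion Industries Corp.
Aggregating (R1): 48% + 6% + 2% = 56%.
56% does not exceed the 80% threshold, so Ha-eun is not a related party to Orion Industries Corp.

No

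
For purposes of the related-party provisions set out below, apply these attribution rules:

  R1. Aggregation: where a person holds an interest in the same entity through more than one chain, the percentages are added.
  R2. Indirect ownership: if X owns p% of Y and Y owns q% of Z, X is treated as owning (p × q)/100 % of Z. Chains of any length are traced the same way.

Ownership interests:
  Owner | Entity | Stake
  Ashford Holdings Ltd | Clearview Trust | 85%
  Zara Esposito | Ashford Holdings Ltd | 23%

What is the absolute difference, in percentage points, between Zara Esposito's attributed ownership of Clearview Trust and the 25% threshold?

5.45

Chain via Ashford Holdings Ltd (R2): 23% × 85% = 19.55% of Clearview Trust.
19.55% falls short of the 25% threshold by 5.45 percentage points.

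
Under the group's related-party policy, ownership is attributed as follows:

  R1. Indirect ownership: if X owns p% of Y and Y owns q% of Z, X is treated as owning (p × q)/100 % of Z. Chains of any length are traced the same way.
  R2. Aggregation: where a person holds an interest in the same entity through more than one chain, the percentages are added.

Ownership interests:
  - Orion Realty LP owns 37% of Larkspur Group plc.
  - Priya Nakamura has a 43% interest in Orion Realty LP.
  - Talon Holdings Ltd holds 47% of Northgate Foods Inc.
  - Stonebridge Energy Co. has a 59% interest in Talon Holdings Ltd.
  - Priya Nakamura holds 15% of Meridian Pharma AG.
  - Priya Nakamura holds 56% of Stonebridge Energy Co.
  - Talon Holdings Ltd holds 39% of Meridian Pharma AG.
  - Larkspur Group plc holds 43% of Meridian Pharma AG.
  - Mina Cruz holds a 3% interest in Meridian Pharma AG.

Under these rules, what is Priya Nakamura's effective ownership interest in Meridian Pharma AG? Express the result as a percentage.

34.7269%

Chain via Orion Realty LP → Larkspur Group plc (R1): 43% × 37% × 43% = 6.8413% of Meridian Pharma AG.
Chain via Stonebridge Energy Co. → Talon Holdings Ltd (R1): 56% × 59% × 39% = 12.8856% of Meridian Pharma AG.
Direct interest in Meridian Pharma AG: 15%.
Aggregating (R2): 6.8413% + 12.8856% + 15% = 34.7269%.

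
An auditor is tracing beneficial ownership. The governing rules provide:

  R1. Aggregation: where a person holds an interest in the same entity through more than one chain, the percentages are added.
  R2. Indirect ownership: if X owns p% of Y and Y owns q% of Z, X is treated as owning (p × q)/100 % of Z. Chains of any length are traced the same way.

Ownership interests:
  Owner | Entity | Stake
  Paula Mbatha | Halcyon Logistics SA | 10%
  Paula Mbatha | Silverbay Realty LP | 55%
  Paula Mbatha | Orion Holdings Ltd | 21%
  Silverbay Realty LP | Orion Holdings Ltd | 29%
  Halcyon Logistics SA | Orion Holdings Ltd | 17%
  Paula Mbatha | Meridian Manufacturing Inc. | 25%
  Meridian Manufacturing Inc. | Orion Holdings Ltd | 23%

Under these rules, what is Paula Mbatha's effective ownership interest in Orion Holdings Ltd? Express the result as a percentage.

Chain via Silverbay Realty LP (R2): 55% × 29% = 15.95% of Orion Holdings Ltd.
Chain via Halcyon Logistics SA (R2): 10% × 17% = 1.7% of Orion Holdings Ltd.
Chain via Meridian Manufacturing Inc. (R2): 25% × 23% = 5.75% of Orion Holdings Ltd.
Direct interest in Orion Holdings Ltd: 21%.
Aggregating (R1): 15.95% + 1.7% + 5.75% + 21% = 44.4%.

44.4%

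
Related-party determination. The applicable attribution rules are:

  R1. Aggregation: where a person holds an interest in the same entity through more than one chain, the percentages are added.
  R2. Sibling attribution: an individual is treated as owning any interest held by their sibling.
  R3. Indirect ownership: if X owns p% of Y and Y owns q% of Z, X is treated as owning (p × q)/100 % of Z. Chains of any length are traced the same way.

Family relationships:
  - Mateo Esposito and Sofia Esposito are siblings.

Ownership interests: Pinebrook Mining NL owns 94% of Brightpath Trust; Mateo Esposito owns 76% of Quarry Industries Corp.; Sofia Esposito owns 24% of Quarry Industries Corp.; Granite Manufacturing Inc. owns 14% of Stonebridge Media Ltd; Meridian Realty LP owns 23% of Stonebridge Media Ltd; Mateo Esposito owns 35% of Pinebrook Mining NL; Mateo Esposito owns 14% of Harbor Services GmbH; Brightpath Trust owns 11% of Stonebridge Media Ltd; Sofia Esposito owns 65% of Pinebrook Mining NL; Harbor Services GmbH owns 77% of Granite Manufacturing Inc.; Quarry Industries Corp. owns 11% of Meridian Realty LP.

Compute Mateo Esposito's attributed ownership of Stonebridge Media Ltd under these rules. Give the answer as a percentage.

14.3792%

By sibling attribution (R2), Mateo Esposito is treated as also owning Sofia Esposito's interest in Quarry Industries Corp, giving 76% + 24% = 100%.
By sibling attribution (R2), Mateo Esposito is treated as also owning Sofia Esposito's interest in Pinebrook Mining NL, giving 35% + 65% = 100%.
Chain via Quarry Industries Corp. → Meridian Realty LP (R3): 100% × 11% × 23% = 2.53% of Stonebridge Media Ltd.
Chain via Pinebrook Mining NL → Brightpath Trust (R3): 100% × 94% × 11% = 10.34% of Stonebridge Media Ltd.
Chain via Harbor Services GmbH → Granite Manufacturing Inc. (R3): 14% × 77% × 14% = 1.5092% of Stonebridge Media Ltd.
Aggregating (R1): 2.53% + 10.34% + 1.5092% = 14.3792%.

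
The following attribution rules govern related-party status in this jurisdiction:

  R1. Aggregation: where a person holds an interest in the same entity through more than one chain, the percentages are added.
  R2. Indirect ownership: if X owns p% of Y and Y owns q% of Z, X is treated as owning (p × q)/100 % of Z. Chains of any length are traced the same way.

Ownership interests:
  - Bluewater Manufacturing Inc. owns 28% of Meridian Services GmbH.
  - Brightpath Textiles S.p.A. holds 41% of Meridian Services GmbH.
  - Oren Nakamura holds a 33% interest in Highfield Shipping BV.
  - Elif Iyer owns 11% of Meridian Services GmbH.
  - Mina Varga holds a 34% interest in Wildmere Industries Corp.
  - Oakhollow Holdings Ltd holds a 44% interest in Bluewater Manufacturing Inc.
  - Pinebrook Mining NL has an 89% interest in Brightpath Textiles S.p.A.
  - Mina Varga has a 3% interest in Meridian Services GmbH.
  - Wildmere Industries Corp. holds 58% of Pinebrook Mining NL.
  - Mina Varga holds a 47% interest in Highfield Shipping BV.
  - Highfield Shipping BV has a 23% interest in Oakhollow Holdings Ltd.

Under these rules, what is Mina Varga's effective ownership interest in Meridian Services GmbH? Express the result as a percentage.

11.52762%

Chain via Highfield Shipping BV → Oakhollow Holdings Ltd → Bluewater Manufacturing Inc. (R2): 47% × 23% × 44% × 28% = 1.331792% of Meridian Services GmbH.
Chain via Wildmere Industries Corp. → Pinebrook Mining NL → Brightpath Textiles S.p.A. (R2): 34% × 58% × 89% × 41% = 7.195828% of Meridian Services GmbH.
Direct interest in Meridian Services GmbH: 3%.
Aggregating (R1): 1.331792% + 7.195828% + 3% = 11.52762%.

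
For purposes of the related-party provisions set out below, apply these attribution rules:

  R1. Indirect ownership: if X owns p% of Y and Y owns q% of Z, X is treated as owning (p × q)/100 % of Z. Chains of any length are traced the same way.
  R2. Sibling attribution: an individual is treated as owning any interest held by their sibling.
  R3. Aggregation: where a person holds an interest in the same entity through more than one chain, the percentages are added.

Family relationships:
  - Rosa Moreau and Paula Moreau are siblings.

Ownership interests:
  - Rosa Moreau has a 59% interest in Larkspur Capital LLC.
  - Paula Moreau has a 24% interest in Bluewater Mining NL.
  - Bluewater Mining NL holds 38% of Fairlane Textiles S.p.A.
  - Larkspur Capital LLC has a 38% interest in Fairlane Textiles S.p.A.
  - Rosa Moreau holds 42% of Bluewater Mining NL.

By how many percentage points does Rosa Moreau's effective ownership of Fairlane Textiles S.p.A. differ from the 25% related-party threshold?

By sibling attribution (R2), Rosa Moreau is treated as also owning Paula Moreau's interest in Bluewater Mining NL, giving 42% + 24% = 66%.
Chain via Bluewater Mining NL (R1): 66% × 38% = 25.08% of Fairlane Textiles S.p.A.
Chain via Larkspur Capital LLC (R1): 59% × 38% = 22.42% of Fairlane Textiles S.p.A.
Aggregating (R3): 25.08% + 22.42% = 47.5%.
47.5% exceeds the 25% threshold by 22.5 percentage points.

22.5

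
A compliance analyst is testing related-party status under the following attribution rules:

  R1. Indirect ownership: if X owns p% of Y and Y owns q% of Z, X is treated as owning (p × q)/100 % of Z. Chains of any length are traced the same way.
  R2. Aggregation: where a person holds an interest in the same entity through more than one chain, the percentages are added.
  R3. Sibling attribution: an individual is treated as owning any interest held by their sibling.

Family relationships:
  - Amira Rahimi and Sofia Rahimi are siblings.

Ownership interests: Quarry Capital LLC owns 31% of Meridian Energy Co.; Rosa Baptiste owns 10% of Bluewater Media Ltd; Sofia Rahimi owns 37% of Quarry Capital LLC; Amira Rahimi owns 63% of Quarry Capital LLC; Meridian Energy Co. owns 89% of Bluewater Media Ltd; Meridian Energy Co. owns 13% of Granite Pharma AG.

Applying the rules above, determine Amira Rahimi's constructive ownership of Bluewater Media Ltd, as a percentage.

27.59%

By sibling attribution (R3), Amira Rahimi is treated as also owning Sofia Rahimi's interest in Quarry Capital LLC, giving 63% + 37% = 100%.
Chain via Quarry Capital LLC → Meridian Energy Co. (R1): 100% × 31% × 89% = 27.59% of Bluewater Media Ltd.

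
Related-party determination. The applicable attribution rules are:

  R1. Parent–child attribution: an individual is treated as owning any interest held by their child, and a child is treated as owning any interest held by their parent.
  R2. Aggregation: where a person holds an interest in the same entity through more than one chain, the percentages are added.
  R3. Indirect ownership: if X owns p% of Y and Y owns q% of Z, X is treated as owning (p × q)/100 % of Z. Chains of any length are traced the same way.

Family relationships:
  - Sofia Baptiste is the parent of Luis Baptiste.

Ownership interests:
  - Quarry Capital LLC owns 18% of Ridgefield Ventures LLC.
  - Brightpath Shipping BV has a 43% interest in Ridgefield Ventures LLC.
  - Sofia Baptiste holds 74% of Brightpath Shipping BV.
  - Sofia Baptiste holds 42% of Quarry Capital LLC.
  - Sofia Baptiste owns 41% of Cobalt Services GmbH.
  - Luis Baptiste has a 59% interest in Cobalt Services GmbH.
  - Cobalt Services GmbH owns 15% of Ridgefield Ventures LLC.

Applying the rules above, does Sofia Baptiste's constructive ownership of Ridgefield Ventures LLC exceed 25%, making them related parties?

Yes

By parent–child attribution (R1), Sofia Baptiste is treated as also owning Luis Baptiste's interest in Cobalt Services GmbH, giving 41% + 59% = 100%.
Chain via Cobalt Services GmbH (R3): 100% × 15% = 15% of Ridgefield Ventures LLC.
Chain via Quarry Capital LLC (R3): 42% × 18% = 7.56% of Ridgefield Ventures LLC.
Chain via Brightpath Shipping BV (R3): 74% × 43% = 31.82% of Ridgefield Ventures LLC.
Aggregating (R2): 15% + 7.56% + 31.82% = 54.38%.
54.38% exceeds the 25% threshold, so Sofia is a related party to Ridgefield Ventures LLC.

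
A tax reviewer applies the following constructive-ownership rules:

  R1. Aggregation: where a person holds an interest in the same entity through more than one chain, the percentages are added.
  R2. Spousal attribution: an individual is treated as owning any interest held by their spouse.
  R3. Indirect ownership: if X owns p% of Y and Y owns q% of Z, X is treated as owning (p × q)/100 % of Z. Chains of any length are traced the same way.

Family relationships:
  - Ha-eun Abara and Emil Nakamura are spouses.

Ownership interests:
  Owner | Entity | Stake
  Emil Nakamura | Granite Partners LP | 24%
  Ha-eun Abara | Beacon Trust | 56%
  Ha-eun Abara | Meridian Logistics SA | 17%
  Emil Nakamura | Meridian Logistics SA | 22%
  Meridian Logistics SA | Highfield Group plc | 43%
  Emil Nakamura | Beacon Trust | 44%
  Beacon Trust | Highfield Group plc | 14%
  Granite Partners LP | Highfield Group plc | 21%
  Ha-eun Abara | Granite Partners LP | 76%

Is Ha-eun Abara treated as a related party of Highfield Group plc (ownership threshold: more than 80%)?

By spousal attribution (R2), Ha-eun Abara is treated as also owning Emil Nakamura's interest in Meridian Logistics SA, giving 17% + 22% = 39%.
By spousal attribution (R2), Ha-eun Abara is treated as also owning Emil Nakamura's interest in Granite Partners LP, giving 76% + 24% = 100%.
By spousal attribution (R2), Ha-eun Abara is treated as also owning Emil Nakamura's interest in Beacon Trust, giving 56% + 44% = 100%.
Chain via Meridian Logistics SA (R3): 39% × 43% = 16.77% of Highfield Group plc.
Chain via Granite Partners LP (R3): 100% × 21% = 21% of Highfield Group plc.
Chain via Beacon Trust (R3): 100% × 14% = 14% of Highfield Group plc.
Aggregating (R1): 16.77% + 21% + 14% = 51.77%.
51.77% does not exceed the 80% threshold, so Ha-eun is not a related party to Highfield Group plc.

No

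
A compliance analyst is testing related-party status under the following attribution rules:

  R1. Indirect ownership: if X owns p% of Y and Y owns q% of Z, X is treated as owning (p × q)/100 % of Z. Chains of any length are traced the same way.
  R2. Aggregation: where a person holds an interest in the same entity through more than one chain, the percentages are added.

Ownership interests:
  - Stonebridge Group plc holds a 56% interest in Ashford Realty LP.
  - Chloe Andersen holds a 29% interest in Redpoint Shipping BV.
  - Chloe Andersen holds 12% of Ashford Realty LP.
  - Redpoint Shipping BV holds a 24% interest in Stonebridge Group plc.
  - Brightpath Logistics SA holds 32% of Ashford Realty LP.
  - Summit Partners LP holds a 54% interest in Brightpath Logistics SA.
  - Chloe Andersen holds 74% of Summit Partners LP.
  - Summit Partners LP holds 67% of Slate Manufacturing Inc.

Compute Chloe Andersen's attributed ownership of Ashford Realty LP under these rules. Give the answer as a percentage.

Chain via Redpoint Shipping BV → Stonebridge Group plc (R1): 29% × 24% × 56% = 3.8976% of Ashford Realty LP.
Chain via Summit Partners LP → Brightpath Logistics SA (R1): 74% × 54% × 32% = 12.7872% of Ashford Realty LP.
Direct interest in Ashford Realty LP: 12%.
Aggregating (R2): 3.8976% + 12.7872% + 12% = 28.6848%.

28.6848%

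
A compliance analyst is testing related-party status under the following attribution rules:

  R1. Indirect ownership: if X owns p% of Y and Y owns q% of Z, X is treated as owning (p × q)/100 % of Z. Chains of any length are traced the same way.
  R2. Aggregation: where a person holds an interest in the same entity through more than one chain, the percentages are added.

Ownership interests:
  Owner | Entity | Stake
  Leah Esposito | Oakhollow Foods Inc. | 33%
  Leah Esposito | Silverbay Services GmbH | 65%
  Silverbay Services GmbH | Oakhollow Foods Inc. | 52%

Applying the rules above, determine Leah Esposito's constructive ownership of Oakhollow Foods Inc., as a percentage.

Chain via Silverbay Services GmbH (R1): 65% × 52% = 33.8% of Oakhollow Foods Inc.
Direct interest in Oakhollow Foods Inc: 33%.
Aggregating (R2): 33.8% + 33% = 66.8%.

66.8%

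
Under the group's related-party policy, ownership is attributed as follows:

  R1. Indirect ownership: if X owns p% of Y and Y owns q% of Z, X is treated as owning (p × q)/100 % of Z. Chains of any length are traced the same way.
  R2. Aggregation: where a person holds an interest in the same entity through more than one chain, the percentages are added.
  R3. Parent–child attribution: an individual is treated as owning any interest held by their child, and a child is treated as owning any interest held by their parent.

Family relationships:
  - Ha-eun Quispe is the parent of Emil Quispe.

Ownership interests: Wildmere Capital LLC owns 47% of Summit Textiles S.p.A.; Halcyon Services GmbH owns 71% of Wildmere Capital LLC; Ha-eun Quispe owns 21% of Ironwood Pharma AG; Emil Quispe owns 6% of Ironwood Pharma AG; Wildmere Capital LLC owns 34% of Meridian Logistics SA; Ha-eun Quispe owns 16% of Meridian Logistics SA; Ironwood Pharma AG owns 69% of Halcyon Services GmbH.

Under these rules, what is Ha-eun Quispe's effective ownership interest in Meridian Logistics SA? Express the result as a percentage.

20.497282%

By parent–child attribution (R3), Ha-eun Quispe is treated as also owning Emil Quispe's interest in Ironwood Pharma AG, giving 21% + 6% = 27%.
Chain via Ironwood Pharma AG → Halcyon Services GmbH → Wildmere Capital LLC (R1): 27% × 69% × 71% × 34% = 4.497282% of Meridian Logistics SA.
Direct interest in Meridian Logistics SA: 16%.
Aggregating (R2): 4.497282% + 16% = 20.497282%.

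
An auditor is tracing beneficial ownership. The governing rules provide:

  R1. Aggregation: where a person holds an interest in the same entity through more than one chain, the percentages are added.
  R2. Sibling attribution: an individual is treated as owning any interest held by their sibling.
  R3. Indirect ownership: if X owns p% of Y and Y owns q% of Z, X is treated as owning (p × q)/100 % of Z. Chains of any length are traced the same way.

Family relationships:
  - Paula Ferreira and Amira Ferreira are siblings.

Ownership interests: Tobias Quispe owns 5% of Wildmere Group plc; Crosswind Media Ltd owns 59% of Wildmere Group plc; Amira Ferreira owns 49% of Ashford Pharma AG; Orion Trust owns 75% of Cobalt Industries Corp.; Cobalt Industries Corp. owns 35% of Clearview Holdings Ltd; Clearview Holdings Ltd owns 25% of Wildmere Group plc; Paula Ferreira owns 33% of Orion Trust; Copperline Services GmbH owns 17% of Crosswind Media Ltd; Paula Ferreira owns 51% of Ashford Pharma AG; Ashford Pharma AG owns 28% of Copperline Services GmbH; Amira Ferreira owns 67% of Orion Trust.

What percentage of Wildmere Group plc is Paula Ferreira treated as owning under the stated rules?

9.3709%

By sibling attribution (R2), Paula Ferreira is treated as also owning Amira Ferreira's interest in Ashford Pharma AG, giving 51% + 49% = 100%.
By sibling attribution (R2), Paula Ferreira is treated as also owning Amira Ferreira's interest in Orion Trust, giving 33% + 67% = 100%.
Chain via Ashford Pharma AG → Copperline Services GmbH → Crosswind Media Ltd (R3): 100% × 28% × 17% × 59% = 2.8084% of Wildmere Group plc.
Chain via Orion Trust → Cobalt Industries Corp. → Clearview Holdings Ltd (R3): 100% × 75% × 35% × 25% = 6.5625% of Wildmere Group plc.
Aggregating (R1): 2.8084% + 6.5625% = 9.3709%.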